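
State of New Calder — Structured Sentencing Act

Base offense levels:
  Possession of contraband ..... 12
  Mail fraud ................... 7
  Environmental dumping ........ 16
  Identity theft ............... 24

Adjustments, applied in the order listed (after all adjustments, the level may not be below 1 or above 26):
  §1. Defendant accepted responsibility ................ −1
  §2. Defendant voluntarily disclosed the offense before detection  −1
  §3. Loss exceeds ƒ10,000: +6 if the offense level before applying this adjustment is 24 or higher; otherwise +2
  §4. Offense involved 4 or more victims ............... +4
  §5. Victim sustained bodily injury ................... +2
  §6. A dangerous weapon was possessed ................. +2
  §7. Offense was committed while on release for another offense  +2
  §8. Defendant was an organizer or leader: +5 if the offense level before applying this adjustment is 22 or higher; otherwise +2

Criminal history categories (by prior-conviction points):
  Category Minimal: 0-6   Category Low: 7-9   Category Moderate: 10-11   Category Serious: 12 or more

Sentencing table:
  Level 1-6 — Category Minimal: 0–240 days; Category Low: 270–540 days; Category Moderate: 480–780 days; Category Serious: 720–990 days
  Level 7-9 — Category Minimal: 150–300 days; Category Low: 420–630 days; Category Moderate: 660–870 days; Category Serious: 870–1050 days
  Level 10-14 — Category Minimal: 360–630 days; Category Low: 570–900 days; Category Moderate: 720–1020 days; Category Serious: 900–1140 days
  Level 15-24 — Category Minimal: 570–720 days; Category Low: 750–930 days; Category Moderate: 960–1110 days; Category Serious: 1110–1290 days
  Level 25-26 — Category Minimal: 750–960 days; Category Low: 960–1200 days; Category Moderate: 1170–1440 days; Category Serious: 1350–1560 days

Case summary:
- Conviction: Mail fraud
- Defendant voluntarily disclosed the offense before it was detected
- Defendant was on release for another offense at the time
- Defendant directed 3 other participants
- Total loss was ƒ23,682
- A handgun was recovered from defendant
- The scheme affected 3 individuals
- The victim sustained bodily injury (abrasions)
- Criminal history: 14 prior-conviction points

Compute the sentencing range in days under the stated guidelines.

1110-1290 days

Base offense level for mail fraud: 7.
§2 applies: 7 − 1 = 6.
§3 applies (level before this adjustment is 6 < 24, so +2): 6 + 2 = 8.
§5 applies: 8 + 2 = 10.
§6 applies: 10 + 2 = 12.
§7 applies: 12 + 2 = 14.
§8 applies (level before this adjustment is 14 < 22, so +2): 14 + 2 = 16.
Final offense level: 16.
Criminal history: 14 prior points → Category Serious (12+).
Level 16 falls in the 15-24 band.
Grid: Level 15-24 × Category Serious = 1110-1290 days.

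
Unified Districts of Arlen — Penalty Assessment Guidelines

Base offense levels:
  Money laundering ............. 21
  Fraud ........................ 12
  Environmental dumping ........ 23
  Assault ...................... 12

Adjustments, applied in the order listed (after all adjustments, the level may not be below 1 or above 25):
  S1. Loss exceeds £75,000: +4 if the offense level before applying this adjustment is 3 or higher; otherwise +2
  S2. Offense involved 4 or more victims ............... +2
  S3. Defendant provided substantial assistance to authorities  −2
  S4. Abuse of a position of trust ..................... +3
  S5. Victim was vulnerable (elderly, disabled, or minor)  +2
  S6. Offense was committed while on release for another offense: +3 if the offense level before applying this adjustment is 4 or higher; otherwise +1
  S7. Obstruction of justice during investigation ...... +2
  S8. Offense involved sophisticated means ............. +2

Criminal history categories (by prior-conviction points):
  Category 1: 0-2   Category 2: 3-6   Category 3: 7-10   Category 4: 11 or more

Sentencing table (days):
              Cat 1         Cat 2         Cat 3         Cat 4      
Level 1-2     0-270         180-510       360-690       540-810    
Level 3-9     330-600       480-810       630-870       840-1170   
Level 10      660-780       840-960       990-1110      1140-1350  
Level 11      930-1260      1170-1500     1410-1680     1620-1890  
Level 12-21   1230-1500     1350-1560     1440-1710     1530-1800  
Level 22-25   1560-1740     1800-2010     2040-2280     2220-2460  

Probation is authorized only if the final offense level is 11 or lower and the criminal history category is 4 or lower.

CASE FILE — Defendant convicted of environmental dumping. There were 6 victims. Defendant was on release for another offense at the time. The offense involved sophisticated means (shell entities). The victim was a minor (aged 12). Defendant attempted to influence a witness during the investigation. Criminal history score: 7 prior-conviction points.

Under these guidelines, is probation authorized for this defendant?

Base offense level for environmental dumping: 23.
S1 does not apply.
S2 applies: 23 + 2 = 25.
S5 applies: 25 + 2 = 27.
S6 applies (level before this adjustment is 27 ≥ 4, so +3): 27 + 3 = 30.
S7 applies: 30 + 2 = 32.
S8 applies: 32 + 2 = 34.
Level 34 exceeds the maximum of 25; capped at 25.
Final offense level: 25.
Criminal history: 7 prior points → Category 3 (7-10).
Level 25 falls in the 22-25 band.
Grid: Level 22-25 × Category 3 = 2040-2280 days.
Probation check: level 25 > 11 and category 3 ≤ 4 → not eligible.

No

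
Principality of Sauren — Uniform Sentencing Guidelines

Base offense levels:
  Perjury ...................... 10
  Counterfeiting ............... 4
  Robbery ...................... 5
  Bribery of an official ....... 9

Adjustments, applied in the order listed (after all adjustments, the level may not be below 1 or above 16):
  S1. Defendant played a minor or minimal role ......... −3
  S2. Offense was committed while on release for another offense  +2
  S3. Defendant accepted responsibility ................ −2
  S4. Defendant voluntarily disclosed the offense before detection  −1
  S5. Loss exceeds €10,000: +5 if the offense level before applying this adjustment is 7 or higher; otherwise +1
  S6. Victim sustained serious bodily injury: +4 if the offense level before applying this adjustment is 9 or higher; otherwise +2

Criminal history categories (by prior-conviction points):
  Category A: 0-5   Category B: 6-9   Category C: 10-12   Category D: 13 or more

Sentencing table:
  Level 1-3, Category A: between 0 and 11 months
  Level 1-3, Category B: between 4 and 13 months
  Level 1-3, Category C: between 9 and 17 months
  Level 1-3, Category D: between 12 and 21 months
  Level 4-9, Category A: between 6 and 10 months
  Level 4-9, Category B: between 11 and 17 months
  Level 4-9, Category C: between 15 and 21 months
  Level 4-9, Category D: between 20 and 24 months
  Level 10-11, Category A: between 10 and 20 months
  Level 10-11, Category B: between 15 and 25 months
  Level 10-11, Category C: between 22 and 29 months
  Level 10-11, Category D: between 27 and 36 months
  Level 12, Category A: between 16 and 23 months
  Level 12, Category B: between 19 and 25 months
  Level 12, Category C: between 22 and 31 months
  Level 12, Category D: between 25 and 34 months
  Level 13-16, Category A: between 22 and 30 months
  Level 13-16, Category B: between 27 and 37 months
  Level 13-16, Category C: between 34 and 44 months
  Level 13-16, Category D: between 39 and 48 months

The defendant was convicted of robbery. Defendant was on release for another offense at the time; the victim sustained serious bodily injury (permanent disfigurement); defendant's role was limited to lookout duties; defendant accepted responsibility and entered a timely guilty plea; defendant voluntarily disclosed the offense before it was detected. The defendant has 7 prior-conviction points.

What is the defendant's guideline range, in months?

Base offense level for robbery: 5.
S1 applies: 5 − 3 = 2.
S2 applies: 2 + 2 = 4.
S3 applies: 4 − 2 = 2.
S4 applies: 2 − 1 = 1.
S6 applies (level before this adjustment is 1 < 9, so +2): 1 + 2 = 3.
Final offense level: 3.
Criminal history: 7 prior points → Category B (6-9).
Level 3 falls in the 1-3 band.
Grid: Level 1-3 × Category B = 4-13 months.

4-13 months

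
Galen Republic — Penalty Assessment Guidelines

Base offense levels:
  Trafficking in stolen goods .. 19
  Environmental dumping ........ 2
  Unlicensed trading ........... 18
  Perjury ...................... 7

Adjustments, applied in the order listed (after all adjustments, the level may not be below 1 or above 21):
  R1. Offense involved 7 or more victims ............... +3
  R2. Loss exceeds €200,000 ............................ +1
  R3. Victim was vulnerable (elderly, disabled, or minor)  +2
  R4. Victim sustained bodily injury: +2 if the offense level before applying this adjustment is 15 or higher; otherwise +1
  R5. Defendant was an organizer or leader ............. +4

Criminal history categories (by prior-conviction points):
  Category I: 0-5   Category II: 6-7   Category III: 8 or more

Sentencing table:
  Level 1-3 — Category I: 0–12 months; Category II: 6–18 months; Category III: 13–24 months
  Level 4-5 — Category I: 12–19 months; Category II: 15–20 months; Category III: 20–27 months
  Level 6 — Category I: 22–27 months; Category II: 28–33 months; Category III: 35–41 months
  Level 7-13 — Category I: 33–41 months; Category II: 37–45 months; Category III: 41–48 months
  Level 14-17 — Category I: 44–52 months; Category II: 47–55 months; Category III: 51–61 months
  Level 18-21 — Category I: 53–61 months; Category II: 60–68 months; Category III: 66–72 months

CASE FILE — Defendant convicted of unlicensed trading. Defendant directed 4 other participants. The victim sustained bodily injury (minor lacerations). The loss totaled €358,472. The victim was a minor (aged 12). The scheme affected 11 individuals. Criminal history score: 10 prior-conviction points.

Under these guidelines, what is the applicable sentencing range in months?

66-72 months

Base offense level for unlicensed trading: 18.
R1 applies: 18 + 3 = 21.
R2 applies: 21 + 1 = 22.
R3 applies: 22 + 2 = 24.
R4 applies (level before this adjustment is 24 ≥ 15, so +2): 24 + 2 = 26.
R5 applies: 26 + 4 = 30.
Level 30 exceeds the maximum of 21; capped at 21.
Final offense level: 21.
Criminal history: 10 prior points → Category III (8+).
Level 21 falls in the 18-21 band.
Grid: Level 18-21 × Category III = 66-72 months.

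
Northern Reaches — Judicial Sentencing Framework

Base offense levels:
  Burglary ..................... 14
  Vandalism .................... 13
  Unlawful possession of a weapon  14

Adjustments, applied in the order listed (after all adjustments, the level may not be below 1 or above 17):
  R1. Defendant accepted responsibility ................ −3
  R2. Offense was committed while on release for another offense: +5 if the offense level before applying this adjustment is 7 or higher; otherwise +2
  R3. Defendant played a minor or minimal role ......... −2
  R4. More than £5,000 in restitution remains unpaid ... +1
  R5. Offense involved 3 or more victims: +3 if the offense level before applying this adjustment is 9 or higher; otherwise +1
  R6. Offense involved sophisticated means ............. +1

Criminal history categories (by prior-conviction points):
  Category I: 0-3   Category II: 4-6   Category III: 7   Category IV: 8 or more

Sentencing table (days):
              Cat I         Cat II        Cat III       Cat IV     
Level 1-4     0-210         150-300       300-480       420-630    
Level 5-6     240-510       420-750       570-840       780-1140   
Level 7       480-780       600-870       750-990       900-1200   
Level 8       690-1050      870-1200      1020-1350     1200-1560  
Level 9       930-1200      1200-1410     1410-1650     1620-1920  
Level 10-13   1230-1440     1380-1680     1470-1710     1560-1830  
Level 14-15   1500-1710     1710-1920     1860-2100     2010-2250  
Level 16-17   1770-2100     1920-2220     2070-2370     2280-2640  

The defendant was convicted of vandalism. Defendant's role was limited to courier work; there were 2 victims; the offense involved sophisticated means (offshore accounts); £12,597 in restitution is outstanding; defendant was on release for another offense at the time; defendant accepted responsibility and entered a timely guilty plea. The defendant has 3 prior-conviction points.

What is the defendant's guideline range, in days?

1500-1710 days

Base offense level for vandalism: 13.
R1 applies: 13 − 3 = 10.
R2 applies (level before this adjustment is 10 ≥ 7, so +5): 10 + 5 = 15.
R3 applies: 15 − 2 = 13.
R4 applies: 13 + 1 = 14.
R5 does not apply.
R6 applies: 14 + 1 = 15.
Final offense level: 15.
Criminal history: 3 prior points → Category I (0-3).
Level 15 falls in the 14-15 band.
Grid: Level 14-15 × Category I = 1500-1710 days.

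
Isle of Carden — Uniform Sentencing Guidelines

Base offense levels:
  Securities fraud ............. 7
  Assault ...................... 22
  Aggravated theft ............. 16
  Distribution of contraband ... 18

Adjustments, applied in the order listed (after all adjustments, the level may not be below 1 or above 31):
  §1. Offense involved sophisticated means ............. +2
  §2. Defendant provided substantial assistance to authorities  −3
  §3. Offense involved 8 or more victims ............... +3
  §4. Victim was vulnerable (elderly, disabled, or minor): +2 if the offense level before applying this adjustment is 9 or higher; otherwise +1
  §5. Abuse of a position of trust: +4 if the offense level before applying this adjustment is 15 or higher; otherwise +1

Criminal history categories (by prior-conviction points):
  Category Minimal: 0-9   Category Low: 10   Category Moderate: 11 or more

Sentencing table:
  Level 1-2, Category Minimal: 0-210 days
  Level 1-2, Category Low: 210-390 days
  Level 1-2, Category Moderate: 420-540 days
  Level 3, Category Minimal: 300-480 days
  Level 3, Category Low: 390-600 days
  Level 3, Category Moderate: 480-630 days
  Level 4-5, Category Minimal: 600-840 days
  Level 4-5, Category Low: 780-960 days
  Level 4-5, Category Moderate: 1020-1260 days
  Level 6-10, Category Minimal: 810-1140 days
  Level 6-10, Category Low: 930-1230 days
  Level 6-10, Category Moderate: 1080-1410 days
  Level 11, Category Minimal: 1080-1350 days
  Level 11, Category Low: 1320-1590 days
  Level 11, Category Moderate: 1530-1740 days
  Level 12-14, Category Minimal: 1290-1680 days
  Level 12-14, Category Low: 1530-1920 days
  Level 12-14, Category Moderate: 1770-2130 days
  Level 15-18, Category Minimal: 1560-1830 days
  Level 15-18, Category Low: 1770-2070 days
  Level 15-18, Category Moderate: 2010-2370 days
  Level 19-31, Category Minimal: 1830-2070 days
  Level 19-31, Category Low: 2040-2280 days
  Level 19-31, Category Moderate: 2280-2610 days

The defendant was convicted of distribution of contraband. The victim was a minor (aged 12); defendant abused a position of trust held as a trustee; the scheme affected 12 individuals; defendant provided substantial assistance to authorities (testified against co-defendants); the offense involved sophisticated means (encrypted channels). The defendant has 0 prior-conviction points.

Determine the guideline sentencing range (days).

1830-2070 days

Base offense level for distribution of contraband: 18.
§1 applies: 18 + 2 = 20.
§2 applies: 20 − 3 = 17.
§3 applies: 17 + 3 = 20.
§4 applies (level before this adjustment is 20 ≥ 9, so +2): 20 + 2 = 22.
§5 applies (level before this adjustment is 22 ≥ 15, so +4): 22 + 4 = 26.
Final offense level: 26.
Criminal history: 0 prior points → Category Minimal (0-9).
Level 26 falls in the 19-31 band.
Grid: Level 19-31 × Category Minimal = 1830-2070 days.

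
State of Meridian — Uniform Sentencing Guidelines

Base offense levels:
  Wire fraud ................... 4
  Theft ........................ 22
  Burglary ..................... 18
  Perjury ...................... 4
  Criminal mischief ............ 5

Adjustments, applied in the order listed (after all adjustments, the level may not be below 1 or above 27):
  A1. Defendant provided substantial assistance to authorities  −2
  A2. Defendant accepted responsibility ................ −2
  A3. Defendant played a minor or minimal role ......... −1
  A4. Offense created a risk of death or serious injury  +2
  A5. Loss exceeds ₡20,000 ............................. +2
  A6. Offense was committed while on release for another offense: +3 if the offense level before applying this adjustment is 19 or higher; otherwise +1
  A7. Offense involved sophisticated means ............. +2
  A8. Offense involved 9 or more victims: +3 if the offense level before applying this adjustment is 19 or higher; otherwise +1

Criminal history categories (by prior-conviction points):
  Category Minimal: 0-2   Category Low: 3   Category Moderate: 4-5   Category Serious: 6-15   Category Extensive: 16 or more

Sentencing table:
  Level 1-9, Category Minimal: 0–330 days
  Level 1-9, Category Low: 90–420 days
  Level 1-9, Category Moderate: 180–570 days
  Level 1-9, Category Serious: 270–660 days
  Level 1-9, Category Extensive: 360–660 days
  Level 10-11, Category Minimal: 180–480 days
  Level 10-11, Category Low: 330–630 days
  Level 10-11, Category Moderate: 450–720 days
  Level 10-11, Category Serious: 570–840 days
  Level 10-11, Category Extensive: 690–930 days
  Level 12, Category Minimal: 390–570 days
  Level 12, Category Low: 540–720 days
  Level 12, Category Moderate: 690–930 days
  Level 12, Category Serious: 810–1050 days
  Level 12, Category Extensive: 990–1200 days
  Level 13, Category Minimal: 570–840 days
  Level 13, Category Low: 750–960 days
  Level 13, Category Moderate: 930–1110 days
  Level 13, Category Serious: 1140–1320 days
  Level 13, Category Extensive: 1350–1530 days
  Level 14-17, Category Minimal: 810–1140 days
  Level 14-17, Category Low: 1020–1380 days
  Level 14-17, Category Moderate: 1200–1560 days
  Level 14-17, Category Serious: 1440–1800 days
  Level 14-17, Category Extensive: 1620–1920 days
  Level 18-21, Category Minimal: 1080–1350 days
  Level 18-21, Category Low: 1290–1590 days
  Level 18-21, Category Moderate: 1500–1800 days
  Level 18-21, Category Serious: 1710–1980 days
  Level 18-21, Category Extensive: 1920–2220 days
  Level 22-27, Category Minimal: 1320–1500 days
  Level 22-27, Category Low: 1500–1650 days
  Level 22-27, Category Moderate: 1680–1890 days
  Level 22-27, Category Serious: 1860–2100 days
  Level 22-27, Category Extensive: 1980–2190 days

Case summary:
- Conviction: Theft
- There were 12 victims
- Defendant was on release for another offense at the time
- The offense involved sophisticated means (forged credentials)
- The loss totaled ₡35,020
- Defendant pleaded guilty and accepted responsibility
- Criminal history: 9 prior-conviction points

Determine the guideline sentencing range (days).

Base offense level for theft: 22.
A1 does not apply.
A2 applies: 22 − 2 = 20.
A4 does not apply.
A5 applies: 20 + 2 = 22.
A6 applies (level before this adjustment is 22 ≥ 19, so +3): 22 + 3 = 25.
A7 applies: 25 + 2 = 27.
A8 applies (level before this adjustment is 27 ≥ 19, so +3): 27 + 3 = 30.
Level 30 exceeds the maximum of 27; capped at 27.
Final offense level: 27.
Criminal history: 9 prior points → Category Serious (6-15).
Level 27 falls in the 22-27 band.
Grid: Level 22-27 × Category Serious = 1860-2100 days.

1860-2100 days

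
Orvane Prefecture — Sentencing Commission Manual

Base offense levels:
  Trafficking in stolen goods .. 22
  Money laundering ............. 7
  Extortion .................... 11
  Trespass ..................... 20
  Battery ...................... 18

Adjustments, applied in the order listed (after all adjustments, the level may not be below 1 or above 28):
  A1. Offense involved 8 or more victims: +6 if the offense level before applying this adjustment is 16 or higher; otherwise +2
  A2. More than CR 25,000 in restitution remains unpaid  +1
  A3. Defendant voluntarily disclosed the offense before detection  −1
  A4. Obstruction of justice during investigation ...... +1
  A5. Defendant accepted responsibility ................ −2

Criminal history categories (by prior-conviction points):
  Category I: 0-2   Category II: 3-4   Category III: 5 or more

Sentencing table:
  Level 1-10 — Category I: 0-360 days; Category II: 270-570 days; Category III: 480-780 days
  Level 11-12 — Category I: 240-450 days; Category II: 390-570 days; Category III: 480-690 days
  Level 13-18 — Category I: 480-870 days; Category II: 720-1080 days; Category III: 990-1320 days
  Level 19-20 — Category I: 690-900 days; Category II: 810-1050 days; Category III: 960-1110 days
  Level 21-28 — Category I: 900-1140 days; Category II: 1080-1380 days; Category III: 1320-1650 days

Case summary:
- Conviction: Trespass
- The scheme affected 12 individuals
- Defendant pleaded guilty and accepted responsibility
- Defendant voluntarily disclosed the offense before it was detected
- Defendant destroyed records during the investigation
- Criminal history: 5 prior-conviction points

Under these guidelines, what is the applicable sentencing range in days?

1320-1650 days

Base offense level for trespass: 20.
A1 applies (level before this adjustment is 20 ≥ 16, so +6): 20 + 6 = 26.
A2 does not apply.
A3 applies: 26 − 1 = 25.
A4 applies: 25 + 1 = 26.
A5 applies: 26 − 2 = 24.
Final offense level: 24.
Criminal history: 5 prior points → Category III (5+).
Level 24 falls in the 21-28 band.
Grid: Level 21-28 × Category III = 1320-1650 days.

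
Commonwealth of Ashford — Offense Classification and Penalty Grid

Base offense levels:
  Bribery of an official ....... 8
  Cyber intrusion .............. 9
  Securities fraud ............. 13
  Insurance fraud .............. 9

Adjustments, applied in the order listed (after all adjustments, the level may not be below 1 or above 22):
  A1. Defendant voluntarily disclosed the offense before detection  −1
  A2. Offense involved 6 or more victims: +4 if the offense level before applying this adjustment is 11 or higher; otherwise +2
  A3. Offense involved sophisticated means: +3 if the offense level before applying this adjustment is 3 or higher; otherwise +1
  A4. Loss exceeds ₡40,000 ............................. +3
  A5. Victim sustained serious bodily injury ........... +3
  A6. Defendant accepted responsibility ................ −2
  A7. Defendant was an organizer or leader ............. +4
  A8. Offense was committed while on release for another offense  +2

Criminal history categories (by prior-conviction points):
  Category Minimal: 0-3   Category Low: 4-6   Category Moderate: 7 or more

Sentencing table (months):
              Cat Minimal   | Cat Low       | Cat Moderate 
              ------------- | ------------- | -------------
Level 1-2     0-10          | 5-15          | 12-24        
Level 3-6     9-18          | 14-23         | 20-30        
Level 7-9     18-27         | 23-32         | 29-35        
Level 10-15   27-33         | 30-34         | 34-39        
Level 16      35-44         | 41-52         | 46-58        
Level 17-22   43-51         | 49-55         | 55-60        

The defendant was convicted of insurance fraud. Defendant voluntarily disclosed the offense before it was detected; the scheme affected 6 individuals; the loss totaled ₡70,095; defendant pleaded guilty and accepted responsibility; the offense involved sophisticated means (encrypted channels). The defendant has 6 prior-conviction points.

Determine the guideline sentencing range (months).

30-34 months

Base offense level for insurance fraud: 9.
A1 applies: 9 − 1 = 8.
A2 applies (level before this adjustment is 8 < 11, so +2): 8 + 2 = 10.
A3 applies (level before this adjustment is 10 ≥ 3, so +3): 10 + 3 = 13.
A4 applies: 13 + 3 = 16.
A5 does not apply.
A6 applies: 16 − 2 = 14.
A7 does not apply.
Final offense level: 14.
Criminal history: 6 prior points → Category Low (4-6).
Level 14 falls in the 10-15 band.
Grid: Level 10-15 × Category Low = 30-34 months.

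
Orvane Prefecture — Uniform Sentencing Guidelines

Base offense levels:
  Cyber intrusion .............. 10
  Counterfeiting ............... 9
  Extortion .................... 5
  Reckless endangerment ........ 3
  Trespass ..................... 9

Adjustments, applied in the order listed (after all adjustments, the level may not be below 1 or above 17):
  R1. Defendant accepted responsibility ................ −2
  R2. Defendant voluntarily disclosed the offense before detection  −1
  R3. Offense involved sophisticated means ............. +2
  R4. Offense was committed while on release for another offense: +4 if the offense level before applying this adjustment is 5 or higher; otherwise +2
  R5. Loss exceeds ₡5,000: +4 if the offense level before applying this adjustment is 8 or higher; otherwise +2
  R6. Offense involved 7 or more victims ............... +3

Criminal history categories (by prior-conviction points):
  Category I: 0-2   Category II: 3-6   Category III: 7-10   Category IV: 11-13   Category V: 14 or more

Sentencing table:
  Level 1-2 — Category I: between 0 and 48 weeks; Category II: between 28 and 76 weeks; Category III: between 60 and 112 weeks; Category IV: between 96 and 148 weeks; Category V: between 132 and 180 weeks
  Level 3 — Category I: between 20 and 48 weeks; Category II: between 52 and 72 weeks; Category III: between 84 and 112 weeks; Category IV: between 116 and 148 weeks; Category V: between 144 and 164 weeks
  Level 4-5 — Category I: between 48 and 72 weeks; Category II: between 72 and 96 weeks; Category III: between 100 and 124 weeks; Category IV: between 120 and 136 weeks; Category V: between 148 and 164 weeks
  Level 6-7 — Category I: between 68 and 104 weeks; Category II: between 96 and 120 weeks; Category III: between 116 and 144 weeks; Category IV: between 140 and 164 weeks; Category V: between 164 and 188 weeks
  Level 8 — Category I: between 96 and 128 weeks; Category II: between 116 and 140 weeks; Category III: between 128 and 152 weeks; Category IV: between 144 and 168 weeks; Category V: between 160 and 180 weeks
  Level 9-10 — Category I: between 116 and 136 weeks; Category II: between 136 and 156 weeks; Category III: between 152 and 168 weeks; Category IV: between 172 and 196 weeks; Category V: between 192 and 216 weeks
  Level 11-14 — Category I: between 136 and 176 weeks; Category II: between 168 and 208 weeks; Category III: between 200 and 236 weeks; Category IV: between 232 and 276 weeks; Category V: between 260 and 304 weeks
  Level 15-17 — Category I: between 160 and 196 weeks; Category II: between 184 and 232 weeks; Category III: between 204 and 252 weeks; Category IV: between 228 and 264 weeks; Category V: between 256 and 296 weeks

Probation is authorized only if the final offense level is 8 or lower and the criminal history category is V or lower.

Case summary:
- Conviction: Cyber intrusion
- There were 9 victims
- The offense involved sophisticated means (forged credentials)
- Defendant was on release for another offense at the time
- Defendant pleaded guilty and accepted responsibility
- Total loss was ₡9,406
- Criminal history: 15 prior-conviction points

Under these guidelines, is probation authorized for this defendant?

Base offense level for cyber intrusion: 10.
R1 applies: 10 − 2 = 8.
R3 applies: 8 + 2 = 10.
R4 applies (level before this adjustment is 10 ≥ 5, so +4): 10 + 4 = 14.
R5 applies (level before this adjustment is 14 ≥ 8, so +4): 14 + 4 = 18.
R6 applies: 18 + 3 = 21.
Level 21 exceeds the maximum of 17; capped at 17.
Final offense level: 17.
Criminal history: 15 prior points → Category V (14+).
Level 17 falls in the 15-17 band.
Grid: Level 15-17 × Category V = 256-296 weeks.
Probation check: level 17 > 8 and category V ≤ V → not eligible.

No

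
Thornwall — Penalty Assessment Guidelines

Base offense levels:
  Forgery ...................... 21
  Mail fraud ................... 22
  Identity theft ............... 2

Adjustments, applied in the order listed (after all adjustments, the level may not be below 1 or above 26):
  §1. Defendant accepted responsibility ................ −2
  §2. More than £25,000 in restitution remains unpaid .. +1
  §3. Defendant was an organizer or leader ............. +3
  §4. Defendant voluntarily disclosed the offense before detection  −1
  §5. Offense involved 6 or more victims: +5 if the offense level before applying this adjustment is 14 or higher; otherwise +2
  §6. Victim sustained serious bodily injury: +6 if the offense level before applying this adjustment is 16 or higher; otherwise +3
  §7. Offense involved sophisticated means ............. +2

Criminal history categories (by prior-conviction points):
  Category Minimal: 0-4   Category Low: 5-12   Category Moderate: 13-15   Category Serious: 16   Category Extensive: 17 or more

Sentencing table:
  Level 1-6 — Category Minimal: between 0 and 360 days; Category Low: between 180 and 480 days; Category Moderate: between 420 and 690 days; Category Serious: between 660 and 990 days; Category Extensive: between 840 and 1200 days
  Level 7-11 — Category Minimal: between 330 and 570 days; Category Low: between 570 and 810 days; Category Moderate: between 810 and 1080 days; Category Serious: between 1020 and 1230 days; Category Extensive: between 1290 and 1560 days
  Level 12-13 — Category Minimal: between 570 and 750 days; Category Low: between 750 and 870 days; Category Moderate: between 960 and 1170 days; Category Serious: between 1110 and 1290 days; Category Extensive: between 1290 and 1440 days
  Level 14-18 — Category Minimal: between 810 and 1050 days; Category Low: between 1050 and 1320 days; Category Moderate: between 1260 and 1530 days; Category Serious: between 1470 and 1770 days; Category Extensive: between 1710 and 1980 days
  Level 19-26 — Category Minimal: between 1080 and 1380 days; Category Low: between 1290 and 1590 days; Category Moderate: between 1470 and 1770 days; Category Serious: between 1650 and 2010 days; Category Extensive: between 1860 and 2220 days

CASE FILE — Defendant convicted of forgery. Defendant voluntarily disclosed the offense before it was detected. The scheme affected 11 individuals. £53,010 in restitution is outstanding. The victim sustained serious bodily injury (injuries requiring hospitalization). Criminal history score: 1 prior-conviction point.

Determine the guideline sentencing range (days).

1080-1380 days

Base offense level for forgery: 21.
§1 does not apply.
§2 applies: 21 + 1 = 22.
§3 does not apply.
§4 applies: 22 − 1 = 21.
§5 applies (level before this adjustment is 21 ≥ 14, so +5): 21 + 5 = 26.
§6 applies (level before this adjustment is 26 ≥ 16, so +6): 26 + 6 = 32.
§7 does not apply.
Level 32 exceeds the maximum of 26; capped at 26.
Final offense level: 26.
Criminal history: 1 prior point → Category Minimal (0-4).
Level 26 falls in the 19-26 band.
Grid: Level 19-26 × Category Minimal = 1080-1380 days.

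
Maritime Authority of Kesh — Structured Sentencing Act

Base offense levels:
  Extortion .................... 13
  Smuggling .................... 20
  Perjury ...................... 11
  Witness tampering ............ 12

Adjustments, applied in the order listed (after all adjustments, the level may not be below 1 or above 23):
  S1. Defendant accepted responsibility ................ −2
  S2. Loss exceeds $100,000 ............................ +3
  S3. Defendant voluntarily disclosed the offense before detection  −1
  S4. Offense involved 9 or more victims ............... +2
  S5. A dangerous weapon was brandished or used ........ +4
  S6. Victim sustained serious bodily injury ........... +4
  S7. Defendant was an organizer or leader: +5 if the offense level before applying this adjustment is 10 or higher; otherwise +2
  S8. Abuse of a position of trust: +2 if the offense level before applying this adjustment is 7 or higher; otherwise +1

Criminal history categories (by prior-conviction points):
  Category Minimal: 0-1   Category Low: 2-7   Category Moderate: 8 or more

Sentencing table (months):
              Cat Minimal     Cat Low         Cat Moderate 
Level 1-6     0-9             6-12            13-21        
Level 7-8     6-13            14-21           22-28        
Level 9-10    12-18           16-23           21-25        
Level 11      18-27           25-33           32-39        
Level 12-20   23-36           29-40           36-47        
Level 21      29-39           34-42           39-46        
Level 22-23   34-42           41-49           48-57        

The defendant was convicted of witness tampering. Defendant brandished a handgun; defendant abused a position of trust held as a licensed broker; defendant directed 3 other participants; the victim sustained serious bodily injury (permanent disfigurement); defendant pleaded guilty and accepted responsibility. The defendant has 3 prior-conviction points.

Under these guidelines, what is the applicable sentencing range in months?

Base offense level for witness tampering: 12.
S1 applies: 12 − 2 = 10.
S3 does not apply.
S5 applies: 10 + 4 = 14.
S6 applies: 14 + 4 = 18.
S7 applies (level before this adjustment is 18 ≥ 10, so +5): 18 + 5 = 23.
S8 applies (level before this adjustment is 23 ≥ 7, so +2): 23 + 2 = 25.
Level 25 exceeds the maximum of 23; capped at 23.
Final offense level: 23.
Criminal history: 3 prior points → Category Low (2-7).
Level 23 falls in the 22-23 band.
Grid: Level 22-23 × Category Low = 41-49 months.

41-49 months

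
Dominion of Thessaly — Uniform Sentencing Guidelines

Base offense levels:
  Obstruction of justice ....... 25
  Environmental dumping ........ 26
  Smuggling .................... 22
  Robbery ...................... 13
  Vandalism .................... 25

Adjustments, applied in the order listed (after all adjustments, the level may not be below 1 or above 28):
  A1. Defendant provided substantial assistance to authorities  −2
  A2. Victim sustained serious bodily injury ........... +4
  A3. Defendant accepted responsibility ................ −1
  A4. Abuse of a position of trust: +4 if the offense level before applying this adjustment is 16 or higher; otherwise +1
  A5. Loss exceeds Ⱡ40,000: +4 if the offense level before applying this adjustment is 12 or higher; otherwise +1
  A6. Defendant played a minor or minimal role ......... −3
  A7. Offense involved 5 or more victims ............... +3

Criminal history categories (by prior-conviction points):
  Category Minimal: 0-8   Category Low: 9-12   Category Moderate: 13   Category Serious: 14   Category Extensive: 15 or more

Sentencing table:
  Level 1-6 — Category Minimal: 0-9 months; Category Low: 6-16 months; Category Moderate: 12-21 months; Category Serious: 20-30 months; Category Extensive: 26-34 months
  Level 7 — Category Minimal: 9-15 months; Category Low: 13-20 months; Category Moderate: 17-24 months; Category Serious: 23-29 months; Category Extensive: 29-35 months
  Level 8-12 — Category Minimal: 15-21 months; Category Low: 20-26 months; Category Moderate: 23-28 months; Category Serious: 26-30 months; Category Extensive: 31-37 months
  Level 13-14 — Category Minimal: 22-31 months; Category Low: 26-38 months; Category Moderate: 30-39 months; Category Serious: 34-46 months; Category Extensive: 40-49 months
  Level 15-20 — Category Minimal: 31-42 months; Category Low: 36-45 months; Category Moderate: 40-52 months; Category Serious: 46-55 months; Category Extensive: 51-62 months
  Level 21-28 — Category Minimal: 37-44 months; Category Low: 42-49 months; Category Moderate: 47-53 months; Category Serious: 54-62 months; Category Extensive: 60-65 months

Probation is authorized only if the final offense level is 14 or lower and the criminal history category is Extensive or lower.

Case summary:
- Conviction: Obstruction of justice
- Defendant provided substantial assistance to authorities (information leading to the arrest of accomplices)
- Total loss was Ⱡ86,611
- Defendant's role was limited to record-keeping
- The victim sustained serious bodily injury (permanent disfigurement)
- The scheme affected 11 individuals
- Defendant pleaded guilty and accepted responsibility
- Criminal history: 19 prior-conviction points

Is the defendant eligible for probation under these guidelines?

No

Base offense level for obstruction of justice: 25.
A1 applies: 25 − 2 = 23.
A2 applies: 23 + 4 = 27.
A3 applies: 27 − 1 = 26.
A5 applies (level before this adjustment is 26 ≥ 12, so +4): 26 + 4 = 30.
A6 applies: 30 − 3 = 27.
A7 applies: 27 + 3 = 30.
Level 30 exceeds the maximum of 28; capped at 28.
Final offense level: 28.
Criminal history: 19 prior points → Category Extensive (15+).
Level 28 falls in the 21-28 band.
Grid: Level 21-28 × Category Extensive = 60-65 months.
Probation check: level 28 > 14 and category Extensive ≤ Extensive → not eligible.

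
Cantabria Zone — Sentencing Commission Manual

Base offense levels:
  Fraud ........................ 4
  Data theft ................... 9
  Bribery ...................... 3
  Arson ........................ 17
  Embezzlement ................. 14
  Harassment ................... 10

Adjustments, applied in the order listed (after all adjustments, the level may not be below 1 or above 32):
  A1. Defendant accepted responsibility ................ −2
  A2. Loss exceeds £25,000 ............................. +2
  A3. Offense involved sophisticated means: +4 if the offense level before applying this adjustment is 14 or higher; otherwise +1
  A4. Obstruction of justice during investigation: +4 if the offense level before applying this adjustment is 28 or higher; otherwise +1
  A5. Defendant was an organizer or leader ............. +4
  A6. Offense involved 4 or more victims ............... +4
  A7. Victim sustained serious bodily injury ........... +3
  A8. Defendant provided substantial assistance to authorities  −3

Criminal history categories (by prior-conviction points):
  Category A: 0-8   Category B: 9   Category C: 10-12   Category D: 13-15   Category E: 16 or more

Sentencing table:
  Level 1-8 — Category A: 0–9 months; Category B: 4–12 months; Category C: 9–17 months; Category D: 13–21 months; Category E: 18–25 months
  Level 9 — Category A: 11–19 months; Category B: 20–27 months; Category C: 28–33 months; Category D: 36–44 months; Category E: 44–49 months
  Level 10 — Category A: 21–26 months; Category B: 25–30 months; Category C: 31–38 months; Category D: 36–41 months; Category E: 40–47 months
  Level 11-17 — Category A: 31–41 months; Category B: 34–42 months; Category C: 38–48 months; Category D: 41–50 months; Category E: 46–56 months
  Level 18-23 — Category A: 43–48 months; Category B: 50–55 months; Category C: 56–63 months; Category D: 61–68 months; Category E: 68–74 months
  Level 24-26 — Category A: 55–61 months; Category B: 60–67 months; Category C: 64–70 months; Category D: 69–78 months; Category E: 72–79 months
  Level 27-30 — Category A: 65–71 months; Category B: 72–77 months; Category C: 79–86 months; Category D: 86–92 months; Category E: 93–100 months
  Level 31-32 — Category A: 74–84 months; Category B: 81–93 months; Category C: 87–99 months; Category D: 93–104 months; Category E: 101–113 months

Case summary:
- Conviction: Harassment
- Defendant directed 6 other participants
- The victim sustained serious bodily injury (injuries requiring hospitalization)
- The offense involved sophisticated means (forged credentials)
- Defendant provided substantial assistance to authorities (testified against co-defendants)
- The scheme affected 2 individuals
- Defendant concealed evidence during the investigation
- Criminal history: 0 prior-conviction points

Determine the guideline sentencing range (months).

Base offense level for harassment: 10.
A3 applies (level before this adjustment is 10 < 14, so +1): 10 + 1 = 11.
A4 applies (level before this adjustment is 11 < 28, so +1): 11 + 1 = 12.
A5 applies: 12 + 4 = 16.
A7 applies: 16 + 3 = 19.
A8 applies: 19 − 3 = 16.
Final offense level: 16.
Criminal history: 0 prior points → Category A (0-8).
Level 16 falls in the 11-17 band.
Grid: Level 11-17 × Category A = 31-41 months.

31-41 months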